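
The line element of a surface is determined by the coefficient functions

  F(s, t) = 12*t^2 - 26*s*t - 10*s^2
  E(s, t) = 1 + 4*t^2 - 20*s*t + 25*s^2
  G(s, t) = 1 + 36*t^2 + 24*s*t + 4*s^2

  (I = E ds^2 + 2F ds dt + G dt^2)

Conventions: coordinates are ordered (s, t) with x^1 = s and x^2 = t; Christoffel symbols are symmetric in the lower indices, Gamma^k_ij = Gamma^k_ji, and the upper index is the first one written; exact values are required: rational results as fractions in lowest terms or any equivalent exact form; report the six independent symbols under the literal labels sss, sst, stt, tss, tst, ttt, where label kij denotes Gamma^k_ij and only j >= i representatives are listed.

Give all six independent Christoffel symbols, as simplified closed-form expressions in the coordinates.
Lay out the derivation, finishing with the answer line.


E = 1 + 4*t^2 - 20*s*t + 25*s^2; F = 12*t^2 - 26*s*t - 10*s^2; G = 1 + 36*t^2 + 24*s*t + 4*s^2
Gamma^k_ij = (1/2) g^{kl} (d_i g_jl + d_j g_il - d_l g_ij), with g^inv = (1/(EG-F^2)) [[G, -F], [-F, E]]
first partials: E_s = -20*t + 50*s, E_t = 8*t - 20*s, F_s = -26*t - 20*s, F_t = 24*t - 26*s, G_s = 24*t + 8*s, G_t = 72*t + 24*s
D = EG - F^2 = 1 + 40*t^2 + 4*s*t + 29*s^2
expanded: Gamma^s_ss = (G E_s - 2F F_s + F E_t)/(2D), Gamma^s_st = (G E_t - F G_s)/(2D), Gamma^s_tt = (2G F_t - G G_s - F G_t)/(2D), Gamma^t_ss = (2E F_s - E E_t - F E_s)/(2D), Gamma^t_st = (E G_s - F E_t)/(2D), Gamma^t_tt = (E G_t - 2F F_t + F G_s)/(2D); substitute and cancel common factors

Answer: Gamma_sss = (25*s - 10*t)/(29*s^2 + 4*s*t + 40*t^2 + 1), Gamma_sst = (-10*s + 4*t)/(29*s^2 + 4*s*t + 40*t^2 + 1), Gamma_stt = (-30*s + 12*t)/(29*s^2 + 4*s*t + 40*t^2 + 1), Gamma_tss = (-10*s - 30*t)/(29*s^2 + 4*s*t + 40*t^2 + 1), Gamma_tst = (4*s + 12*t)/(29*s^2 + 4*s*t + 40*t^2 + 1), Gamma_ttt = (12*s + 36*t)/(29*s^2 + 4*s*t + 40*t^2 + 1)


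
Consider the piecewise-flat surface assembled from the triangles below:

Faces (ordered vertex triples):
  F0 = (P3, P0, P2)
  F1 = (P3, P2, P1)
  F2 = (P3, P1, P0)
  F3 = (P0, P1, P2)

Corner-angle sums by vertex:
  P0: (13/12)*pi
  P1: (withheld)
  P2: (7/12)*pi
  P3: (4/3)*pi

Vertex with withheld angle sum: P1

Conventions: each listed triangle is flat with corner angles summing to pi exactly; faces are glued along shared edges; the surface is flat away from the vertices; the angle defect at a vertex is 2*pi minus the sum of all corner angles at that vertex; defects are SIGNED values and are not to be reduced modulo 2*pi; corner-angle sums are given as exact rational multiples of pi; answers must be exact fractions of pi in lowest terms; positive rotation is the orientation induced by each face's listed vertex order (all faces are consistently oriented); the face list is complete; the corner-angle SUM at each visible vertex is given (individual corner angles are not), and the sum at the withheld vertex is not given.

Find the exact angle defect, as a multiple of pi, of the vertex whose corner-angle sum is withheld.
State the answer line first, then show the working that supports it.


Answer: defect(P1) = pi

V = 4, E = 6, F = 4; chi = V - E + F = 2
Gauss-Bonnet: total defect = 2*pi*chi = 4*pi; visible defects sum to 3*pi


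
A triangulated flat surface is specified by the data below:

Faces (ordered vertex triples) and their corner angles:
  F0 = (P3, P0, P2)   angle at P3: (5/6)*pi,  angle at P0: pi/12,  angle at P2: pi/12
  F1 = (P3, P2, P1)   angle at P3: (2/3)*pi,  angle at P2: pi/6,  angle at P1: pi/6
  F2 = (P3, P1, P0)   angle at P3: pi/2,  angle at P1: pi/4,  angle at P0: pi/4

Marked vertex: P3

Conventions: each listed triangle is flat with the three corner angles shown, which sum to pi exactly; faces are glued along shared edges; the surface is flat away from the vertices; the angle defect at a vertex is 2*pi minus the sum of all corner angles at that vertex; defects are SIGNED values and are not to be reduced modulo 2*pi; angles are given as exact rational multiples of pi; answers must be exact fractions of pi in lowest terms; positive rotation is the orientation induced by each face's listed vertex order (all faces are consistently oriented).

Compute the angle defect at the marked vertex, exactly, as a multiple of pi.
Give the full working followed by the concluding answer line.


Sum of corner angles at P3: 2*pi
defect = 2*pi - 2*pi

Answer: defect(P3) = 0


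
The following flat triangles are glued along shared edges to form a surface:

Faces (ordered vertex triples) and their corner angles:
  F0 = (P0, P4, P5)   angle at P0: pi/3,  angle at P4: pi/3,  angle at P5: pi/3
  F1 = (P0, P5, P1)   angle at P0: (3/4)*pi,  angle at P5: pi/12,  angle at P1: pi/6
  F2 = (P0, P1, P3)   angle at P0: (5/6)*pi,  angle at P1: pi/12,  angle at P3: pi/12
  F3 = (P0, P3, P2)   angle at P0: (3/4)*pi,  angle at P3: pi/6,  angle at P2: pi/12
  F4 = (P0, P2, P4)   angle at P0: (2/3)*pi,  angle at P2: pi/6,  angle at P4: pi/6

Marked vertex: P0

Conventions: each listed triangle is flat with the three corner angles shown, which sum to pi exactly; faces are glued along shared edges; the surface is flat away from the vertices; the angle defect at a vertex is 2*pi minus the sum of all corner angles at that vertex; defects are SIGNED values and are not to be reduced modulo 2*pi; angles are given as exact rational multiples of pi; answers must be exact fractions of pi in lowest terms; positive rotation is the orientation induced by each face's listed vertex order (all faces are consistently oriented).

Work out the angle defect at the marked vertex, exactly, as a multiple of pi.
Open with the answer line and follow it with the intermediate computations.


Answer: defect(P0) = (-4/3)*pi

Sum of corner angles at P0: (10/3)*pi
defect = 2*pi - (10/3)*pi


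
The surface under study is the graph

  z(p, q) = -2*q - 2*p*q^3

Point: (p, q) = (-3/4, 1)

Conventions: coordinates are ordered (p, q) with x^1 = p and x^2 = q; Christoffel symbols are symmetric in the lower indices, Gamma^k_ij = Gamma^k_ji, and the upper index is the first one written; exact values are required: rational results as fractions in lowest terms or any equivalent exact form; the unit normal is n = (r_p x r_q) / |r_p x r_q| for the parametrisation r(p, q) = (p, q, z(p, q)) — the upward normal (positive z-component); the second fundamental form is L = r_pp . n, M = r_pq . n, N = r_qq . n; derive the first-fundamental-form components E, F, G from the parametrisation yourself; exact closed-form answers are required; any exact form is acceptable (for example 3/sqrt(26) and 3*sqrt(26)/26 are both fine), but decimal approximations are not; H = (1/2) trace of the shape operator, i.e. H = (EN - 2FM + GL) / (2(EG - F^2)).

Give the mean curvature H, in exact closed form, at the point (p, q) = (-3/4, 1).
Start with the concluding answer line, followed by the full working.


Answer: H = -4*sqrt(5)/45

z_p = -2, z_q = 5/2, z_pp = 0, z_pq = -6, z_qq = 9
E = 5, F = -5, G = 29/4; answer radicand W^2 = 45/4
unnormalised second-form numerators: l = 0, m = -6, n = 9; L = l/sqrt(45/4), and similarly M = m/sqrt(W^2), N = n/sqrt(W^2)
H = (E*n - 2*F*m + G*l) / (2*(EG - F^2)*sqrt(W^2)); E*n - 2*F*m + G*l = -15, EG - F^2 = 45/4, so H = (-2/3)/sqrt(45/4)


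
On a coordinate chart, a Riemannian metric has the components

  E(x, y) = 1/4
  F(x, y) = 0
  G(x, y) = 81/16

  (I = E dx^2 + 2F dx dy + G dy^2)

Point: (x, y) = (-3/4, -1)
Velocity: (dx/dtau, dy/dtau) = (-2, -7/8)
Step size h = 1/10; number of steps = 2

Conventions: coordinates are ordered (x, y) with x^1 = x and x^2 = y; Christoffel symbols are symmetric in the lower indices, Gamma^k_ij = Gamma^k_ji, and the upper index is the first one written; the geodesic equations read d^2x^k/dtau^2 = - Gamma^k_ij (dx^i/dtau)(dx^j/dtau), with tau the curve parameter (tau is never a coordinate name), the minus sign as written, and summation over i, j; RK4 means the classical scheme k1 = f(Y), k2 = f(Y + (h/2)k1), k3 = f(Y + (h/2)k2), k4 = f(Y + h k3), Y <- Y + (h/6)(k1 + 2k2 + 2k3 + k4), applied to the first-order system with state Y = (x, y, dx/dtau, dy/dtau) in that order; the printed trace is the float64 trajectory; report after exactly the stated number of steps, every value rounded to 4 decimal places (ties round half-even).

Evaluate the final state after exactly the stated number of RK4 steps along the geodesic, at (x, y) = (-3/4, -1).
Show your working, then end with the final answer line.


f(Y) = (dx/dtau, dy/dtau, -Gamma^x_ij Y'^i Y'^j, -Gamma^y_ij Y'^i Y'^j) with the Gammas evaluated at the stage position; h = 0.100000; intermediate values shown to 6 dp
step 0: x = -0.7500, y = -1.0000, dx/dtau = -2.0000, dy/dtau = -0.8750
step 1:
  k1: at (x, y) = (-0.750000, -1.000000), (dx/dtau, dy/dtau) = (-2.000000, -0.875000); Gamma_xxx = 0.000000, Gamma_xxy = 0.000000, Gamma_xyy = 0.000000, Gamma_yxx = 0.000000, Gamma_yxy = 0.000000, Gamma_yyy = 0.000000; k1 = (-2.000000, -0.875000, 0.000000, 0.000000)
  k2: at (x, y) = (-0.850000, -1.043750), (dx/dtau, dy/dtau) = (-2.000000, -0.875000); Gamma_xxx = 0.000000, Gamma_xxy = 0.000000, Gamma_xyy = 0.000000, Gamma_yxx = 0.000000, Gamma_yxy = 0.000000, Gamma_yyy = 0.000000; k2 = (-2.000000, -0.875000, 0.000000, 0.000000)
  k3: at (x, y) = (-0.850000, -1.043750), (dx/dtau, dy/dtau) = (-2.000000, -0.875000); Gamma_xxx = 0.000000, Gamma_xxy = 0.000000, Gamma_xyy = 0.000000, Gamma_yxx = 0.000000, Gamma_yxy = 0.000000, Gamma_yyy = 0.000000; k3 = (-2.000000, -0.875000, 0.000000, 0.000000)
  k4: at (x, y) = (-0.950000, -1.087500), (dx/dtau, dy/dtau) = (-2.000000, -0.875000); Gamma_xxx = 0.000000, Gamma_xxy = 0.000000, Gamma_xyy = 0.000000, Gamma_yxx = 0.000000, Gamma_yxy = 0.000000, Gamma_yyy = 0.000000; k4 = (-2.000000, -0.875000, 0.000000, 0.000000)
  Y <- Y + (h/6)(k1 + 2k2 + 2k3 + k4): x = -0.9500, y = -1.0875, dx/dtau = -2.0000, dy/dtau = -0.8750
step 2:
  k1: at (x, y) = (-0.950000, -1.087500), (dx/dtau, dy/dtau) = (-2.000000, -0.875000); Gamma_xxx = 0.000000, Gamma_xxy = 0.000000, Gamma_xyy = 0.000000, Gamma_yxx = 0.000000, Gamma_yxy = 0.000000, Gamma_yyy = 0.000000; k1 = (-2.000000, -0.875000, 0.000000, 0.000000)
  k2: at (x, y) = (-1.050000, -1.131250), (dx/dtau, dy/dtau) = (-2.000000, -0.875000); Gamma_xxx = 0.000000, Gamma_xxy = 0.000000, Gamma_xyy = 0.000000, Gamma_yxx = 0.000000, Gamma_yxy = 0.000000, Gamma_yyy = 0.000000; k2 = (-2.000000, -0.875000, 0.000000, 0.000000)
  k3: at (x, y) = (-1.050000, -1.131250), (dx/dtau, dy/dtau) = (-2.000000, -0.875000); Gamma_xxx = 0.000000, Gamma_xxy = 0.000000, Gamma_xyy = 0.000000, Gamma_yxx = 0.000000, Gamma_yxy = 0.000000, Gamma_yyy = 0.000000; k3 = (-2.000000, -0.875000, 0.000000, 0.000000)
  k4: at (x, y) = (-1.150000, -1.175000), (dx/dtau, dy/dtau) = (-2.000000, -0.875000); Gamma_xxx = 0.000000, Gamma_xxy = 0.000000, Gamma_xyy = 0.000000, Gamma_yxx = 0.000000, Gamma_yxy = 0.000000, Gamma_yyy = 0.000000; k4 = (-2.000000, -0.875000, 0.000000, 0.000000)
  Y <- Y + (h/6)(k1 + 2k2 + 2k3 + k4): x = -1.1500, y = -1.1750, dx/dtau = -2.0000, dy/dtau = -0.8750

Answer: x = -1.1500, y = -1.1750, dx/dtau = -2.0000, dy/dtau = -0.8750


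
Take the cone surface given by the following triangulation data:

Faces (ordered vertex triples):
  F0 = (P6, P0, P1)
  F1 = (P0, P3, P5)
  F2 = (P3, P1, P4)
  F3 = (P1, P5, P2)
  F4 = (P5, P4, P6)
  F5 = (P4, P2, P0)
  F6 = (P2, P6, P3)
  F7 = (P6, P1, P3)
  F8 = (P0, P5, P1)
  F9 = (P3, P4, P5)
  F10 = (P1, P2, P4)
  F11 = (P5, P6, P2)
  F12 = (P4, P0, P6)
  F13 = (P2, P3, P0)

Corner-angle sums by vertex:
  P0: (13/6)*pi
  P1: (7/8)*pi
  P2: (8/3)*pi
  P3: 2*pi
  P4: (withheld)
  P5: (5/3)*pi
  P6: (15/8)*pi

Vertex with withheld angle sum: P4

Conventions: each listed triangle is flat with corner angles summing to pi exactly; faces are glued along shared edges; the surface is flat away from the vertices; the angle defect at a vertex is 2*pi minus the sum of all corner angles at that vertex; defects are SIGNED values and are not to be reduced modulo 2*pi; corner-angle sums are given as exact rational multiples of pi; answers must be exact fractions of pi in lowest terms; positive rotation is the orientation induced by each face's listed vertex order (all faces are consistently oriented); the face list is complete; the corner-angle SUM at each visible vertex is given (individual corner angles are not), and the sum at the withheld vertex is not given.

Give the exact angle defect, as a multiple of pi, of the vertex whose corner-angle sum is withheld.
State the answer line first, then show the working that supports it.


Answer: defect(P4) = (-3/4)*pi

V = 7, E = 21, F = 14; chi = V - E + F = 0
Gauss-Bonnet: total defect = 2*pi*chi = 0; visible defects sum to (3/4)*pi


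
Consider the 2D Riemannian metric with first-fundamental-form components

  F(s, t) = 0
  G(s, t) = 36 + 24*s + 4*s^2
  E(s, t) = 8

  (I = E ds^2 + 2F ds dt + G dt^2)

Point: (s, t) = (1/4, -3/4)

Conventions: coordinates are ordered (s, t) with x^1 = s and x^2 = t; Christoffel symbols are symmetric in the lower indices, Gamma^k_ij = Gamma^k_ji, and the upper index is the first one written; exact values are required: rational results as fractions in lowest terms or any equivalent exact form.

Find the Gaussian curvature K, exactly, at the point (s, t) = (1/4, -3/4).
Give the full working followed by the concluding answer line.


E = 8, F = 0, G = 169/4, EG - F^2 = 338 at the point
E_s = 0, E_t = 0, F_s = 0, F_t = 0, G_s = 26, G_t = 0
E_tt = 0, F_st = 0, G_ss = 8
Apply the Brioschi formula K = (det M1 - det M2)/(EG - F^2)^2 over the derivative matrices of E, F, G.
M1 = [[-E_tt/2 + F_st - G_ss/2, E_s/2, F_s - E_t/2], [F_t - G_s/2, E, F], [G_t/2, F, G]] = [[-4, 0, 0], [-13, 8, 0], [0, 0, 169/4]]; det M1 = -1352
M2 = [[0, E_t/2, G_s/2], [E_t/2, E, F], [G_s/2, F, G]] = [[0, 0, 13], [0, 8, 0], [13, 0, 169/4]]; det M2 = -1352
det M1 - det M2 = 0; K = 0 / (338)^2 = 0

Answer: K = 0


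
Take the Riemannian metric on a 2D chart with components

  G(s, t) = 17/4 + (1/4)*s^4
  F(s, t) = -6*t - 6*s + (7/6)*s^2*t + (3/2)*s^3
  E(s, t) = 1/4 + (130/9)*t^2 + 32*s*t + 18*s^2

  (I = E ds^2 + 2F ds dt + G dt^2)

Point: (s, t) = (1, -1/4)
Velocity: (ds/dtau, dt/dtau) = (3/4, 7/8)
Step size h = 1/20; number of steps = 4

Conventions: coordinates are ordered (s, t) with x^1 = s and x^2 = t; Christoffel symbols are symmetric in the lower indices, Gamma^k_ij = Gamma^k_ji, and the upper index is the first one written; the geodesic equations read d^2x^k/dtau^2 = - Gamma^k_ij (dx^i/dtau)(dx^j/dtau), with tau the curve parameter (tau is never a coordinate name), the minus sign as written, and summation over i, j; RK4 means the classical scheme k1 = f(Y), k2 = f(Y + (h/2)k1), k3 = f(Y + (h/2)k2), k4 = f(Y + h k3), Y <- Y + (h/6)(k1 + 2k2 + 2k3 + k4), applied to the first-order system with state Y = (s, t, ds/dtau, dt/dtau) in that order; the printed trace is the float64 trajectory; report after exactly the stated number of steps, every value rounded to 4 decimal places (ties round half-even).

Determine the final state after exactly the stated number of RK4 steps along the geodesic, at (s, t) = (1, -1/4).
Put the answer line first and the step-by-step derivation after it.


Answer: s = 1.1241, t = -0.0689, ds/dtau = 0.5193, dt/dtau = 0.9257

f(Y) = (ds/dtau, dt/dtau, -Gamma^s_ij Y'^i Y'^j, -Gamma^t_ij Y'^i Y'^j) with the Gammas evaluated at the stage position; h = 0.050000; intermediate values shown to 6 dp
step 0: s = 1.0000, t = -0.2500, ds/dtau = 0.7500, dt/dtau = 0.8750
step 1:
  k1: at (s, t) = (1.000000, -0.250000), (ds/dtau, dt/dtau) = (0.750000, 0.875000); Gamma_sss = 0.390377, Gamma_sst = 1.458508, Gamma_stt = -0.609873, Gamma_tss = -2.930496, Gamma_tst = 1.177983, Gamma_ttt = -0.446111; k1 = (0.750000, 0.875000, -1.666944, 0.443856)
  k2: at (s, t) = (1.018750, -0.228125), (ds/dtau, dt/dtau) = (0.708326, 0.886096); Gamma_sss = 0.351079, Gamma_sst = 1.391183, Gamma_stt = -0.551825, Gamma_tss = -3.025080, Gamma_tst = 1.174076, Gamma_ttt = -0.419307; k2 = (0.708326, 0.886096, -1.489210, 0.373182)
  k3: at (s, t) = (1.017708, -0.227848), (ds/dtau, dt/dtau) = (0.712770, 0.884330); Gamma_sss = 0.350702, Gamma_sst = 1.393077, Gamma_stt = -0.553237, Gamma_tss = -3.025193, Gamma_tst = 1.175250, Gamma_ttt = -0.420406; k3 = (0.712770, 0.884330, -1.501696, 0.384120)
  k4: at (s, t) = (1.035638, -0.205784), (ds/dtau, dt/dtau) = (0.674915, 0.894206); Gamma_sss = 0.316430, Gamma_sst = 1.331791, Gamma_stt = -0.503315, Gamma_tss = -3.115927, Gamma_tst = 1.170337, Gamma_ttt = -0.396041; k4 = (0.674915, 0.894206, -1.349191, 0.323386)
  Y <- Y + (h/6)(k1 + 2k2 + 2k3 + k4): s = 1.0356, t = -0.2057, ds/dtau = 0.6750, dt/dtau = 0.8940
step 2:
  k1: at (s, t) = (1.035559, -0.205750), (ds/dtau, dt/dtau) = (0.675017, 0.894015); Gamma_sss = 0.316375, Gamma_sst = 1.331912, Gamma_stt = -0.503398, Gamma_tss = -3.115994, Gamma_tst = 1.170435, Gamma_ttt = -0.396117; k1 = (0.675017, 0.894015, -1.349361, 0.323740)
  k2: at (s, t) = (1.052435, -0.183399), (ds/dtau, dt/dtau) = (0.641283, 0.902109); Gamma_sss = 0.286201, Gamma_sst = 1.276439, Gamma_stt = -0.460543, Gamma_tss = -3.203243, Gamma_tst = 1.165111, Gamma_ttt = -0.374226; k2 = (0.641283, 0.902109, -1.219766, 0.273809)
  k3: at (s, t) = (1.051591, -0.183197), (ds/dtau, dt/dtau) = (0.644523, 0.900861); Gamma_sss = 0.285786, Gamma_sst = 1.277809, Gamma_stt = -0.461463, Gamma_tss = -3.203534, Gamma_tst = 1.166089, Gamma_ttt = -0.375025; k3 = (0.644523, 0.900861, -1.228075, 0.281009)
  k4: at (s, t) = (1.067785, -0.160706), (ds/dtau, dt/dtau) = (0.613613, 0.908066); Gamma_sss = 0.259190, Gamma_sst = 1.226893, Gamma_stt = -0.424033, Gamma_tss = -3.287477, Gamma_tst = 1.160178, Gamma_ttt = -0.354989; k4 = (0.613613, 0.908066, -1.115193, 0.237618)
  Y <- Y + (h/6)(k1 + 2k2 + 2k3 + k4): s = 1.0677, t = -0.1607, ds/dtau = 0.6137, dt/dtau = 0.9079
step 3:
  k1: at (s, t) = (1.067728, -0.160683), (ds/dtau, dt/dtau) = (0.613682, 0.907940); Gamma_sss = 0.259145, Gamma_sst = 1.226972, Gamma_stt = -0.424082, Gamma_tss = -3.287540, Gamma_tst = 1.160251, Gamma_ttt = -0.355039; k1 = (0.613682, 0.907940, -1.115306, 0.237832)
  k2: at (s, t) = (1.083070, -0.137984), (ds/dtau, dt/dtau) = (0.585799, 0.913886); Gamma_sss = 0.235481, Gamma_sst = 1.180436, Gamma_stt = -0.391432, Gamma_tss = -3.368528, Gamma_tst = 1.154166, Gamma_ttt = -0.336868; k2 = (0.585799, 0.913886, -1.017791, 0.201520)
  k3: at (s, t) = (1.082373, -0.137836), (ds/dtau, dt/dtau) = (0.588237, 0.912978); Gamma_sss = 0.235070, Gamma_sst = 1.181460, Gamma_stt = -0.392057, Gamma_tss = -3.368921, Gamma_tst = 1.154987, Gamma_ttt = -0.337466; k3 = (0.588237, 0.912978, -1.023549, 0.206445)
  k4: at (s, t) = (1.097140, -0.115034), (ds/dtau, dt/dtau) = (0.562504, 0.918263); Gamma_sss = 0.214030, Gamma_sst = 1.138446, Gamma_stt = -0.363179, Gamma_tss = -3.447053, Gamma_tst = 1.148567, Gamma_ttt = -0.320735; k4 = (0.562504, 0.918263, -0.937563, 0.174601)
  Y <- Y + (h/6)(k1 + 2k2 + 2k3 + k4): s = 1.0971, t = -0.1150, ds/dtau = 0.5626, dt/dtau = 0.9182
step 4:
  k1: at (s, t) = (1.097097, -0.115017), (ds/dtau, dt/dtau) = (0.562552, 0.918177); Gamma_sss = 0.213993, Gamma_sst = 1.138500, Gamma_stt = -0.363209, Gamma_tss = -3.447111, Gamma_tst = 1.148622, Gamma_ttt = -0.320769; k1 = (0.562552, 0.918177, -0.937639, 0.174736)
  k2: at (s, t) = (1.111161, -0.092062), (ds/dtau, dt/dtau) = (0.539111, 0.922545); Gamma_sss = 0.195111, Gamma_sst = 1.098871, Gamma_stt = -0.337690, Gamma_tss = -3.522708, Gamma_tst = 1.142163, Gamma_ttt = -0.305476; k2 = (0.539111, 0.922545, -0.862360, 0.147710)
  k3: at (s, t) = (1.110575, -0.091953), (ds/dtau, dt/dtau) = (0.540993, 0.921869); Gamma_sss = 0.194723, Gamma_sst = 1.099655, Gamma_stt = -0.338131, Gamma_tss = -3.523159, Gamma_tst = 1.142859, Gamma_ttt = -0.305934; k3 = (0.540993, 0.921869, -0.866484, 0.151187)
  k4: at (s, t) = (1.124146, -0.068923), (ds/dtau, dt/dtau) = (0.519228, 0.925736); Gamma_sss = 0.177812, Gamma_sst = 1.062806, Gamma_stt = -0.315323, Gamma_tss = -3.596275, Gamma_tst = 1.136221, Gamma_ttt = -0.291777; k4 = (0.519228, 0.925736, -0.799425, 0.127306)
  Y <- Y + (h/6)(k1 + 2k2 + 2k3 + k4): s = 1.1241, t = -0.0689, ds/dtau = 0.5193, dt/dtau = 0.9257


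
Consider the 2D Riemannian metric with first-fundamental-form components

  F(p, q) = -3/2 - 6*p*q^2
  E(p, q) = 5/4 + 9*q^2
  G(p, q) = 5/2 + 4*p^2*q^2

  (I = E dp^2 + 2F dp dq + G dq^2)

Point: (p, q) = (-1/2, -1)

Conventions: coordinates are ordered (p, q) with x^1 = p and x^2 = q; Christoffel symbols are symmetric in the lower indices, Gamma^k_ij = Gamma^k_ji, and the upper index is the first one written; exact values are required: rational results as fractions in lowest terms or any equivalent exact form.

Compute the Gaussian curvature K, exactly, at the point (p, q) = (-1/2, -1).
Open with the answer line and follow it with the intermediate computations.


Answer: K = 15976/72361

E = 41/4, F = 3/2, G = 7/2, EG - F^2 = 269/8 at the point
E_p = 0, E_q = -18, F_p = -6, F_q = -6, G_p = -4, G_q = -2
E_qq = 18, F_pq = 12, G_pp = 8
By Brioschi, K is (det M1 - det M2) divided by (EG - F^2) squared.
M1 = [[-E_qq/2 + F_pq - G_pp/2, E_p/2, F_p - E_q/2], [F_q - G_p/2, E, F], [G_q/2, F, G]] = [[-1, 0, 3], [-4, 41/4, 3/2], [-1, 3/2, 7/2]]; det M1 = -167/8
M2 = [[0, E_q/2, G_p/2], [E_q/2, E, F], [G_p/2, F, G]] = [[0, -9, -2], [-9, 41/4, 3/2], [-2, 3/2, 7/2]]; det M2 = -541/2
det M1 - det M2 = 1997/8; K = 1997/8 / (269/8)^2 = 15976/72361


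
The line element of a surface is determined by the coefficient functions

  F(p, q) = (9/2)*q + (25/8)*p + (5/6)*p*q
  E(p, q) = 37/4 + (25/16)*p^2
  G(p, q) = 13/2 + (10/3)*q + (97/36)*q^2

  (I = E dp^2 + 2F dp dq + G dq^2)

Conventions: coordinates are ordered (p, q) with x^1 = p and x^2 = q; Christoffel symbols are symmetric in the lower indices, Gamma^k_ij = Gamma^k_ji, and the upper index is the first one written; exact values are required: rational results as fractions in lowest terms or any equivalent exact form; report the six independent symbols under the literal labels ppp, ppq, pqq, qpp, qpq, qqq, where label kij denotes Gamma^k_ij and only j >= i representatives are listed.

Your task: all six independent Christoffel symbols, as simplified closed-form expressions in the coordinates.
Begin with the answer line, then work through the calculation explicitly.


Answer: Gamma_ppp = (2025*p*q^2 + 225*p - 2160*q^2 - 8100*q)/(2025*p^2*q^2 + 225*p^2 - 4320*p*q^2 - 16200*p*q + 2692*q^2 + 17760*q + 34632), Gamma_ppq = 0, Gamma_pqq = (-4050*p*q + 120*p + 4320*q + 16848)/(2025*p^2*q^2 + 225*p^2 - 4320*p*q^2 - 16200*p*q + 2692*q^2 + 17760*q + 34632), Gamma_qpp = (-4050*p*q + 4440*q + 16650)/(2025*p^2*q^2 + 225*p^2 - 4320*p*q^2 - 16200*p*q + 2692*q^2 + 17760*q + 34632), Gamma_qpq = 0, Gamma_qqq = (2025*p^2*q - 4320*p*q - 8100*p + 2692*q + 8880)/(2025*p^2*q^2 + 225*p^2 - 4320*p*q^2 - 16200*p*q + 2692*q^2 + 17760*q + 34632)

E = 37/4 + (25/16)*p^2; F = (9/2)*q + (25/8)*p + (5/6)*p*q; G = 13/2 + (10/3)*q + (97/36)*q^2
Gamma^k_ij = (1/2) g^{kl} (d_i g_jl + d_j g_il - d_l g_ij), with g^inv = (1/(EG-F^2)) [[G, -F], [-F, E]]
first partials: E_p = (25/8)*p, E_q = 0, F_p = 25/8 + (5/6)*q, F_q = 9/2 + (5/6)*p, G_p = 0, G_q = 10/3 + (97/18)*q
D = EG - F^2 = 481/8 + (185/6)*q + (673/144)*q^2 - (225/8)*p*q + (25/64)*p^2 - (15/2)*p*q^2 + (225/64)*p^2*q^2
expanded: Gamma^p_pp = (G E_p - 2F F_p + F E_q)/(2D), Gamma^p_pq = (G E_q - F G_p)/(2D), Gamma^p_qq = (2G F_q - G G_p - F G_q)/(2D), Gamma^q_pp = (2E F_p - E E_q - F E_p)/(2D), Gamma^q_pq = (E G_p - F E_q)/(2D), Gamma^q_qq = (E G_q - 2F F_q + F G_p)/(2D); substitute and cancel common factors


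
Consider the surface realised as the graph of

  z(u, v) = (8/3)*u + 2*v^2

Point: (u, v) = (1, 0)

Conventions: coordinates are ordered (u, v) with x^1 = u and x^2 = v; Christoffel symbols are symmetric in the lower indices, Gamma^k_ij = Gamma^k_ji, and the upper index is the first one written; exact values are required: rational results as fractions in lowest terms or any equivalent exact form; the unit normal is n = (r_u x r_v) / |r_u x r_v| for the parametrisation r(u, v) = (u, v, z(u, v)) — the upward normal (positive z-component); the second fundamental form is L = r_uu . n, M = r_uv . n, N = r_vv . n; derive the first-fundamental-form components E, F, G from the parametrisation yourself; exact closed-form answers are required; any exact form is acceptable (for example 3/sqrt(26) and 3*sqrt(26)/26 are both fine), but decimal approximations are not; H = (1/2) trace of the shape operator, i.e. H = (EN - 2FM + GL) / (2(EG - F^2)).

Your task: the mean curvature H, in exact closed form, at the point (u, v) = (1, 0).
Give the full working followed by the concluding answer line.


z_u = 8/3, z_v = 0, z_uu = 0, z_uv = 0, z_vv = 4
E = 73/9, F = 0, G = 1; answer radicand W^2 = 73/9
unnormalised second-form numerators: l = 0, m = 0, n = 4; L = l/sqrt(73/9), and similarly M = m/sqrt(W^2), N = n/sqrt(W^2)
H = (E*n - 2*F*m + G*l) / (2*(EG - F^2)*sqrt(W^2)); E*n - 2*F*m + G*l = 292/9, EG - F^2 = 73/9, so H = (2)/sqrt(73/9)

Answer: H = 6*sqrt(73)/73


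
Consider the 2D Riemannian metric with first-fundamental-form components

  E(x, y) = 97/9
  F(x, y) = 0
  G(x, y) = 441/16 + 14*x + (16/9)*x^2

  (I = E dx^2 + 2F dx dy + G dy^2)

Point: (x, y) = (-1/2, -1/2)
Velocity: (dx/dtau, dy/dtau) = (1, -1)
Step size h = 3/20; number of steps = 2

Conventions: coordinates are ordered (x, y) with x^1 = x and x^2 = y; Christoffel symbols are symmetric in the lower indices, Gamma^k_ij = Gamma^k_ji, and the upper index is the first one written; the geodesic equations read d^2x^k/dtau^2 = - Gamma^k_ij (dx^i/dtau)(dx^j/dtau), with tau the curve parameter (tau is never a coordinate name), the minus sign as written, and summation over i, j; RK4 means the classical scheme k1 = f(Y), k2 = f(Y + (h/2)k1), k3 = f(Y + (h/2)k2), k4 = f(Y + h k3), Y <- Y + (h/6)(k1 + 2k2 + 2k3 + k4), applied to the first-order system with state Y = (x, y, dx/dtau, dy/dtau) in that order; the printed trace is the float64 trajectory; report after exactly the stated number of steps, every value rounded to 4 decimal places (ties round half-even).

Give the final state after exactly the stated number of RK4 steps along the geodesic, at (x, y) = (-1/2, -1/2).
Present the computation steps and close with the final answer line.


f(Y) = (dx/dtau, dy/dtau, -Gamma^x_ij Y'^i Y'^j, -Gamma^y_ij Y'^i Y'^j) with the Gammas evaluated at the stage position; h = 0.150000; intermediate values shown to 6 dp
step 0: x = -0.5000, y = -0.5000, dx/dtau = 1.0000, dy/dtau = -1.0000
step 1:
  k1: at (x, y) = (-0.500000, -0.500000), (dx/dtau, dy/dtau) = (1.000000, -1.000000); Gamma_xxx = 0.000000, Gamma_xxy = 0.000000, Gamma_xyy = -0.567010, Gamma_yxx = 0.000000, Gamma_yxy = 0.290909, Gamma_yyy = 0.000000; k1 = (1.000000, -1.000000, 0.567010, 0.581818)
  k2: at (x, y) = (-0.425000, -0.575000), (dx/dtau, dy/dtau) = (1.042526, -0.956364); Gamma_xxx = 0.000000, Gamma_xxy = 0.000000, Gamma_xyy = -0.579381, Gamma_yxx = 0.000000, Gamma_yxy = 0.284698, Gamma_yyy = 0.000000; k2 = (1.042526, -0.956364, 0.529920, 0.567706)
  k3: at (x, y) = (-0.421811, -0.571727), (dx/dtau, dy/dtau) = (1.039744, -0.957422); Gamma_xxx = 0.000000, Gamma_xxy = 0.000000, Gamma_xyy = -0.579908, Gamma_yxx = 0.000000, Gamma_yxy = 0.284439, Gamma_yyy = 0.000000; k3 = (1.039744, -0.957422, 0.531576, 0.566304)
  k4: at (x, y) = (-0.344038, -0.643613), (dx/dtau, dy/dtau) = (1.079736, -0.915054); Gamma_xxx = 0.000000, Gamma_xxy = 0.000000, Gamma_xyy = -0.592736, Gamma_yxx = 0.000000, Gamma_yxy = 0.278283, Gamma_yyy = 0.000000; k4 = (1.079736, -0.915054, 0.496312, 0.549897)
  Y <- Y + (h/6)(k1 + 2k2 + 2k3 + k4): x = -0.3439, y = -0.6436, dx/dtau = 1.0797, dy/dtau = -0.9150
step 2:
  k1: at (x, y) = (-0.343893, -0.643566), (dx/dtau, dy/dtau) = (1.079658, -0.915007); Gamma_xxx = 0.000000, Gamma_xxy = 0.000000, Gamma_xyy = -0.592760, Gamma_yxx = 0.000000, Gamma_yxy = 0.278272, Gamma_yyy = 0.000000; k1 = (1.079658, -0.915007, 0.496281, 0.549806)
  k2: at (x, y) = (-0.262919, -0.712191), (dx/dtau, dy/dtau) = (1.116879, -0.873771); Gamma_xxx = 0.000000, Gamma_xxy = 0.000000, Gamma_xyy = -0.606116, Gamma_yxx = 0.000000, Gamma_yxy = 0.272140, Gamma_yyy = 0.000000; k2 = (1.116879, -0.873771, 0.462755, 0.531161)
  k3: at (x, y) = (-0.260127, -0.709098), (dx/dtau, dy/dtau) = (1.114365, -0.875170); Gamma_xxx = 0.000000, Gamma_xxy = 0.000000, Gamma_xyy = -0.606577, Gamma_yxx = 0.000000, Gamma_yxy = 0.271933, Gamma_yyy = 0.000000; k3 = (1.114365, -0.875170, 0.464591, 0.530410)
  k4: at (x, y) = (-0.176738, -0.774841), (dx/dtau, dy/dtau) = (1.149346, -0.835445); Gamma_xxx = 0.000000, Gamma_xxy = 0.000000, Gamma_xyy = -0.620332, Gamma_yxx = 0.000000, Gamma_yxy = 0.265904, Gamma_yyy = 0.000000; k4 = (1.149346, -0.835445, 0.432972, 0.510650)
  Y <- Y + (h/6)(k1 + 2k2 + 2k3 + k4): x = -0.1766, y = -0.7748, dx/dtau = 1.1493, dy/dtau = -0.8354

Answer: x = -0.1766, y = -0.7748, dx/dtau = 1.1493, dy/dtau = -0.8354


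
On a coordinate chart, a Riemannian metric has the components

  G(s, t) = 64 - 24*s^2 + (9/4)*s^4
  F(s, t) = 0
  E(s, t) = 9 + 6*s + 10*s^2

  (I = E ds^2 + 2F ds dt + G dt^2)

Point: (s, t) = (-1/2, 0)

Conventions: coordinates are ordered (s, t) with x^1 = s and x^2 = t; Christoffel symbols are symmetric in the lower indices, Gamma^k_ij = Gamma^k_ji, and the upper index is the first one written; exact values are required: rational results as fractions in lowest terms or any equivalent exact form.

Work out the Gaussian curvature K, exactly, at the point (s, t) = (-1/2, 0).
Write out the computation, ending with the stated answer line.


E = 17/2, F = 0, G = 3721/64, EG - F^2 = 63257/128 at the point
E_s = -4, E_t = 0, F_s = 0, F_t = 0, G_s = 183/8, G_t = 0
E_tt = 0, F_st = 0, G_ss = -165/4
The intrinsic route: Brioschi's K = (det M1 - det M2)/(EG - F^2)^2.
M1 = [[-E_tt/2 + F_st - G_ss/2, E_s/2, F_s - E_t/2], [F_t - G_s/2, E, F], [G_t/2, F, G]] = [[165/8, -2, 0], [-183/16, 17/2, 0], [0, 0, 3721/64]]; det M1 = 9075519/1024
M2 = [[0, E_t/2, G_s/2], [E_t/2, E, F], [G_s/2, F, G]] = [[0, 0, 183/16], [0, 17/2, 0], [183/16, 0, 3721/64]]; det M2 = -569313/512
det M1 - det M2 = 10214145/1024; K = 10214145/1024 / (63257/128)^2 = 720/17629

Answer: K = 720/17629


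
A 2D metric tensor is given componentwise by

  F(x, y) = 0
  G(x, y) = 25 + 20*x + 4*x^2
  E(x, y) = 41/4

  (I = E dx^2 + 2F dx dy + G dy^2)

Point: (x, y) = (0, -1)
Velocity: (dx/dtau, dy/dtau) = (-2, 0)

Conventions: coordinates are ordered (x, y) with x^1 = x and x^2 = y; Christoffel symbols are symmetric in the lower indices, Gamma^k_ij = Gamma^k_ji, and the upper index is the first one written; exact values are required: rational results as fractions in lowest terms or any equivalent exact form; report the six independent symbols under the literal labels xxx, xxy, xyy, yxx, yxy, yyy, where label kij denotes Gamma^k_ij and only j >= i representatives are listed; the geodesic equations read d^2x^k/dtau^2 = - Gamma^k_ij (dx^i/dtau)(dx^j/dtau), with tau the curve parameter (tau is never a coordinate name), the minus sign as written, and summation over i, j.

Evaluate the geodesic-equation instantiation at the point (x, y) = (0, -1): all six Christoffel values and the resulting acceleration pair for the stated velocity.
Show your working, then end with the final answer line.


E = 41/4, F = 0, G = 25 at the point
E_x = 0, E_y = 0, F_x = 0, F_y = 0, G_x = 20, G_y = 0
EG - F^2 = 1025/4;  g^inv = (4/1025) * [[25, 0], [0, 41/4]]
first-kind symbols [ij,l] = (1/2)(d_i g_jl + d_j g_il - d_l g_ij): [xx,x] = E_x/2 = 0, [xx,y] = F_x - E_y/2 = 0, [xy,x] = E_y/2 = 0, [xy,y] = G_x/2 = 10, [yy,x] = F_y - G_x/2 = -10, [yy,y] = G_y/2 = 0
Gamma^x_ij = (G*[ij,x] - F*[ij,y])/(EG - F^2), Gamma^y_ij = (E*[ij,y] - F*[ij,x])/(EG - F^2)
Gamma_xxx = 0, Gamma_xxy = 0, Gamma_xyy = -40/41, Gamma_yxx = 0, Gamma_yxy = 2/5, Gamma_yyy = 0
d^2x/dtau^2 = -(Gamma_xxx*(-2)^2 + 2*Gamma_xxy*(-2)*(0) + Gamma_xyy*(0)^2) = 0
d^2y/dtau^2 = -(Gamma_yxx*(-2)^2 + 2*Gamma_yxy*(-2)*(0) + Gamma_yyy*(0)^2) = 0

Answer: Gamma_xxx = 0, Gamma_xxy = 0, Gamma_xyy = -40/41, Gamma_yxx = 0, Gamma_yxy = 2/5, Gamma_yyy = 0; accelerations (d^2x/dtau^2, d^2y/dtau^2) = (0, 0)


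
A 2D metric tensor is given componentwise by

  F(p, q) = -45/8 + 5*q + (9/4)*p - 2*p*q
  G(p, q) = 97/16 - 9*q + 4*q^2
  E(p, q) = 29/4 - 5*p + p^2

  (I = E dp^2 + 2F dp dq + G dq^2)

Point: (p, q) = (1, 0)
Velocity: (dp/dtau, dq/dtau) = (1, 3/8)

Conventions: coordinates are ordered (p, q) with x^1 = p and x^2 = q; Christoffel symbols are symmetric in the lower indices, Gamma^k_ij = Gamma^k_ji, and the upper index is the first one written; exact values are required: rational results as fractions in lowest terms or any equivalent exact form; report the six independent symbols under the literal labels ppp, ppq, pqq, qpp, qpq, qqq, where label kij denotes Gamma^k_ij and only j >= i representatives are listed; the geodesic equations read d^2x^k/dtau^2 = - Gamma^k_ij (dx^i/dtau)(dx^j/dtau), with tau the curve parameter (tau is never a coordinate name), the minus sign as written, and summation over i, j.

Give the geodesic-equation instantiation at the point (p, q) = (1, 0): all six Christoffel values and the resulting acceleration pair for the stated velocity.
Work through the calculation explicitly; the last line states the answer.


E = 13/4, F = -27/8, G = 97/16 at the point
E_p = -3, E_q = 0, F_p = 9/4, F_q = 3, G_p = 0, G_q = -9
EG - F^2 = 133/16;  g^inv = (16/133) * [[97/16, 27/8], [27/8, 13/4]]
first-kind symbols [ij,l] = (1/2)(d_i g_jl + d_j g_il - d_l g_ij): [pp,p] = E_p/2 = -3/2, [pp,q] = F_p - E_q/2 = 9/4, [pq,p] = E_q/2 = 0, [pq,q] = G_p/2 = 0, [qq,p] = F_q - G_p/2 = 3, [qq,q] = G_q/2 = -9/2
Gamma^p_ij = (G*[ij,p] - F*[ij,q])/(EG - F^2), Gamma^q_ij = (E*[ij,q] - F*[ij,p])/(EG - F^2)
Gamma_ppp = -24/133, Gamma_ppq = 0, Gamma_pqq = 48/133, Gamma_qpp = 36/133, Gamma_qpq = 0, Gamma_qqq = -72/133
d^2p/dtau^2 = -(Gamma_ppp*(1)^2 + 2*Gamma_ppq*(1)*(3/8) + Gamma_pqq*(3/8)^2) = 69/532
d^2q/dtau^2 = -(Gamma_qpp*(1)^2 + 2*Gamma_qpq*(1)*(3/8) + Gamma_qqq*(3/8)^2) = -207/1064

Answer: Gamma_ppp = -24/133, Gamma_ppq = 0, Gamma_pqq = 48/133, Gamma_qpp = 36/133, Gamma_qpq = 0, Gamma_qqq = -72/133; accelerations (d^2p/dtau^2, d^2q/dtau^2) = (69/532, -207/1064)


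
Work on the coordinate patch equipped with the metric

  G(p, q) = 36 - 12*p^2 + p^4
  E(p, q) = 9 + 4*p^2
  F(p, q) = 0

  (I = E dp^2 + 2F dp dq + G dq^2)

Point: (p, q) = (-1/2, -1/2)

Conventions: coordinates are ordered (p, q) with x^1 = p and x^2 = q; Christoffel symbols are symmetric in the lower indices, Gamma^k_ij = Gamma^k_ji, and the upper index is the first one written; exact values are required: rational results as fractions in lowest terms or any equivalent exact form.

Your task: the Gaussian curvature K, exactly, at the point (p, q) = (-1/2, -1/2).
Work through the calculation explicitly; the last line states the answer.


E = 10, F = 0, G = 529/16, EG - F^2 = 2645/8 at the point
E_p = -4, E_q = 0, F_p = 0, F_q = 0, G_p = 23/2, G_q = 0
E_qq = 0, F_pq = 0, G_pp = -21
By Brioschi, K is (det M1 - det M2) divided by (EG - F^2) squared.
M1 = [[-E_qq/2 + F_pq - G_pp/2, E_p/2, F_p - E_q/2], [F_q - G_p/2, E, F], [G_q/2, F, G]] = [[21/2, -2, 0], [-23/4, 10, 0], [0, 0, 529/16]]; det M1 = 98923/32
M2 = [[0, E_q/2, G_p/2], [E_q/2, E, F], [G_p/2, F, G]] = [[0, 0, 23/4], [0, 10, 0], [23/4, 0, 529/16]]; det M2 = -2645/8
det M1 - det M2 = 109503/32; K = 109503/32 / (2645/8)^2 = 18/575

Answer: K = 18/575


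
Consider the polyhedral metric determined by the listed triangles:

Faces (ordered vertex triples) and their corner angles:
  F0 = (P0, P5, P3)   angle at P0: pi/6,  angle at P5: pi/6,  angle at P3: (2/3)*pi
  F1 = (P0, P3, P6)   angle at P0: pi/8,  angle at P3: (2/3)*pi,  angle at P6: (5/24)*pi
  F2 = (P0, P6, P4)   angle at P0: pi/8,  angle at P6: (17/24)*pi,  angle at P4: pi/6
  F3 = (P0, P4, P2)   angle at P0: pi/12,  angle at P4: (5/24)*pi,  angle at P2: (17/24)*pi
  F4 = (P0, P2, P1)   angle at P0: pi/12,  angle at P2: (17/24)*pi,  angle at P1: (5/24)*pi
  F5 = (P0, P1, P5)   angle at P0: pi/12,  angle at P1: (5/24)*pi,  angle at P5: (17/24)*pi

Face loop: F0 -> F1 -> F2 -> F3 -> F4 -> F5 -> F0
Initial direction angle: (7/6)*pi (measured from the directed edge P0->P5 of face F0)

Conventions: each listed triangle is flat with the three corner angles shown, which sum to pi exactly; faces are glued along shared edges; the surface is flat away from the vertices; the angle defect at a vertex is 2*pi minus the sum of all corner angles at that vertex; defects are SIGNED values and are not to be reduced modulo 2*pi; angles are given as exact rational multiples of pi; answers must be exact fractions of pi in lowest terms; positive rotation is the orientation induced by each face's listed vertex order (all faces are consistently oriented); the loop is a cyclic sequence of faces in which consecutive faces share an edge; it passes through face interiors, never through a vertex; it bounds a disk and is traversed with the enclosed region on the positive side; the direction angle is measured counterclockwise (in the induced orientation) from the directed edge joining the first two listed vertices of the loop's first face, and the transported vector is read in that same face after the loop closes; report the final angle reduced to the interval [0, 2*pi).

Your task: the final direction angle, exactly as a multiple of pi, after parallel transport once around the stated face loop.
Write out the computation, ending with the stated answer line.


enclosed vertex P0: corner angles sum to (2/3)*pi, defect = 2*pi - (2/3)*pi = (4/3)*pi
the final direction is the initial angle plus the enclosed defects, taken mod 2*pi in the induced orientation
final angle = (7/6)*pi + (4/3)*pi = pi/2 (mod 2*pi)

Answer: final direction angle = pi/2


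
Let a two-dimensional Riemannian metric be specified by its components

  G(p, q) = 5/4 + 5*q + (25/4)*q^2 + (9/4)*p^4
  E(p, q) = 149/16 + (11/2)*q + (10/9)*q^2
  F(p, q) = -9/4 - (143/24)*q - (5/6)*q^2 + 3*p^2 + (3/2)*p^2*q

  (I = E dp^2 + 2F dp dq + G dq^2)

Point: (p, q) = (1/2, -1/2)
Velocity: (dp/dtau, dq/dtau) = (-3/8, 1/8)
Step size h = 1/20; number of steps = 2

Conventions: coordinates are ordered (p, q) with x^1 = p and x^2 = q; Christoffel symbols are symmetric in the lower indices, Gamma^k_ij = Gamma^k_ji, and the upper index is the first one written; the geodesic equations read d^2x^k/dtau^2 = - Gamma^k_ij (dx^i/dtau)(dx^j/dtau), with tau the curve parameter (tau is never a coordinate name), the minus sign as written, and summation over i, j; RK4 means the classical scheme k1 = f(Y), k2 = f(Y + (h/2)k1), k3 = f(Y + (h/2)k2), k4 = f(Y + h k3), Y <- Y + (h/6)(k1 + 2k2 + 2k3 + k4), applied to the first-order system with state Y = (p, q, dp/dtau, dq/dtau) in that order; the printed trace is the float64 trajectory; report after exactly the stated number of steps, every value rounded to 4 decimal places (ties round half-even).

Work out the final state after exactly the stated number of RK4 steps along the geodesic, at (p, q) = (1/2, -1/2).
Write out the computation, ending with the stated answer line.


f(Y) = (dp/dtau, dq/dtau, -Gamma^p_ij Y'^i Y'^j, -Gamma^q_ij Y'^i Y'^j) with the Gammas evaluated at the stage position; h = 0.050000; intermediate values shown to 6 dp
step 0: p = 0.5000, q = -0.5000, dp/dtau = -0.3750, dq/dtau = 0.1250
step 1:
  k1: at (p, q) = (0.500000, -0.500000), (dp/dtau, dq/dtau) = (-0.375000, 0.125000); Gamma_ppp = -0.031251, Gamma_ppq = 0.199899, Gamma_pqq = -0.898360, Gamma_qpp = 0.197319, Gamma_qpq = 0.763461, Gamma_qqq = 0.768494; k1 = (-0.375000, 0.125000, 0.037172, 0.031819)
  k2: at (p, q) = (0.490625, -0.496875), (dp/dtau, dq/dtau) = (-0.374071, 0.125795); Gamma_ppp = -0.007943, Gamma_ppq = 0.213537, Gamma_pqq = -0.885497, Gamma_qpp = 0.051969, Gamma_qpq = 0.701007, Gamma_qqq = 0.733731; k2 = (-0.374071, 0.125795, 0.035221, 0.047091)
  k3: at (p, q) = (0.490648, -0.496855), (dp/dtau, dq/dtau) = (-0.374119, 0.126177); Gamma_ppp = -0.008003, Gamma_ppq = 0.213498, Gamma_pqq = -0.885536, Gamma_qpp = 0.052368, Gamma_qpq = 0.701291, Gamma_qqq = 0.734018; k3 = (-0.374119, 0.126177, 0.035375, 0.047194)
  k4: at (p, q) = (0.481294, -0.493691), (dp/dtau, dq/dtau) = (-0.373231, 0.127360); Gamma_ppp = 0.014131, Gamma_ppq = 0.226039, Gamma_pqq = -0.873439, Gamma_qpp = -0.095914, Gamma_qpq = 0.641408, Gamma_qqq = 0.700728; k4 = (-0.373231, 0.127360, 0.033689, 0.062973)
  Y <- Y + (h/6)(k1 + 2k2 + 2k3 + k4): p = 0.4813, q = -0.4937, dp/dtau = -0.3732, dq/dtau = 0.1274
step 2:
  k1: at (p, q) = (0.481295, -0.493697), (dp/dtau, dq/dtau) = (-0.373233, 0.127361); Gamma_ppp = 0.014130, Gamma_ppq = 0.226040, Gamma_pqq = -0.873438, Gamma_qpp = -0.095907, Gamma_qpq = 0.641383, Gamma_qqq = 0.700686; k1 = (-0.373233, 0.127361, 0.033689, 0.062971)
  k2: at (p, q) = (0.471964, -0.490513), (dp/dtau, dq/dtau) = (-0.372391, 0.128936); Gamma_ppp = 0.035029, Gamma_ppq = 0.237517, Gamma_pqq = -0.862081, Gamma_qpp = -0.246875, Gamma_qpq = 0.584121, Gamma_qqq = 0.668802; k2 = (-0.372391, 0.128936, 0.032282, 0.079209)
  k3: at (p, q) = (0.471985, -0.490474), (dp/dtau, dq/dtau) = (-0.372426, 0.129342); Gamma_ppp = 0.034965, Gamma_ppq = 0.237478, Gamma_pqq = -0.862121, Gamma_qpp = -0.246466, Gamma_qpq = 0.584485, Gamma_qqq = 0.669230; k3 = (-0.372426, 0.129342, 0.032452, 0.079299)
  k4: at (p, q) = (0.462674, -0.487230), (dp/dtau, dq/dtau) = (-0.371610, 0.131326); Gamma_ppp = 0.054564, Gamma_ppq = 0.247921, Gamma_pqq = -0.851484, Gamma_qpp = -0.399893, Gamma_qpq = 0.530120, Gamma_qqq = 0.639092; k4 = (-0.371610, 0.131326, 0.031348, 0.095943)
  Y <- Y + (h/6)(k1 + 2k2 + 2k3 + k4): p = 0.4627, q = -0.4872, dp/dtau = -0.3716, dq/dtau = 0.1313

Answer: p = 0.4627, q = -0.4872, dp/dtau = -0.3716, dq/dtau = 0.1313
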